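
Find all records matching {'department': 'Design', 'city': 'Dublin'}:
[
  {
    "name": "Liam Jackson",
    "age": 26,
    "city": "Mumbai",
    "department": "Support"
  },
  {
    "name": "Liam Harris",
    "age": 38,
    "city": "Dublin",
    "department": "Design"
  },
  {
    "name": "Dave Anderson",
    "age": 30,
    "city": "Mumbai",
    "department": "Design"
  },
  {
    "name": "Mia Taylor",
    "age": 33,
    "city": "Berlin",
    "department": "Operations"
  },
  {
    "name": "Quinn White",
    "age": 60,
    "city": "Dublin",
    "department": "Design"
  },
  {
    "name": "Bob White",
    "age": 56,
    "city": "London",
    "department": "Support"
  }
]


Search criteria: {'department': 'Design', 'city': 'Dublin'}

Checking 6 records:
  Liam Jackson: {department: Support, city: Mumbai}
  Liam Harris: {department: Design, city: Dublin} <-- MATCH
  Dave Anderson: {department: Design, city: Mumbai}
  Mia Taylor: {department: Operations, city: Berlin}
  Quinn White: {department: Design, city: Dublin} <-- MATCH
  Bob White: {department: Support, city: London}

Matches: ["Liam Harris", "Quinn White"]

["Liam Harris", "Quinn White"]


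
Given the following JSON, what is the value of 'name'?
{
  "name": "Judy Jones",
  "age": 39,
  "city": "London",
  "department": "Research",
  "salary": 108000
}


Looking up field 'name'
Value: Judy Jones

Judy Jones


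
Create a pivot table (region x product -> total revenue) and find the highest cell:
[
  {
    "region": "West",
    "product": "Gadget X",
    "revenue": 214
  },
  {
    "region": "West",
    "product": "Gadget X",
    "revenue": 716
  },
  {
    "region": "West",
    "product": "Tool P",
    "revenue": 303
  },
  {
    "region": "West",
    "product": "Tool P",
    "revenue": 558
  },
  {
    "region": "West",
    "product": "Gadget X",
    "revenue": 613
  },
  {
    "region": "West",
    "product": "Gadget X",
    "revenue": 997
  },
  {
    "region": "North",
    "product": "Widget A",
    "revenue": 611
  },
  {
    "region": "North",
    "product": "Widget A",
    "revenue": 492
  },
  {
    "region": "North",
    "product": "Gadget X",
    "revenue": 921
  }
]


Pivot: region (rows) x product (columns) -> total revenue

     Gadget X      Tool P        Widget A    
North          921             0          1103  
West          2540           861             0  

Highest: West / Gadget X = $2540

West / Gadget X = $2540


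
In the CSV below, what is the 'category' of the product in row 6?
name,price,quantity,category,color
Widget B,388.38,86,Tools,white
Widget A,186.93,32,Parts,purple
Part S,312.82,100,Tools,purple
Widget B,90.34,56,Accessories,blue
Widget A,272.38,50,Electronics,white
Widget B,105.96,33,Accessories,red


Query: Row 6 ('Widget B'), column 'category'
Value: Accessories

Accessories


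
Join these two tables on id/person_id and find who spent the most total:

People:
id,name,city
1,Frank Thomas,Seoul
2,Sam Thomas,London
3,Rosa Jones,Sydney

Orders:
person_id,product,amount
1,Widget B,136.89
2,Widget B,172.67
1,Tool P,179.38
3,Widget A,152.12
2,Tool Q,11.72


Join on: people.id = orders.person_id

Joined rows:
  Frank Thomas (Seoul) bought Widget B for $136.89
  Sam Thomas (London) bought Widget B for $172.67
  Frank Thomas (Seoul) bought Tool P for $179.38
  Rosa Jones (Sydney) bought Widget A for $152.12
  Sam Thomas (London) bought Tool Q for $11.72

Total per person:
  Frank Thomas: $316.27
  Sam Thomas: $184.39
  Rosa Jones: $152.12

Top spender: Frank Thomas ($316.27)

Frank Thomas ($316.27)


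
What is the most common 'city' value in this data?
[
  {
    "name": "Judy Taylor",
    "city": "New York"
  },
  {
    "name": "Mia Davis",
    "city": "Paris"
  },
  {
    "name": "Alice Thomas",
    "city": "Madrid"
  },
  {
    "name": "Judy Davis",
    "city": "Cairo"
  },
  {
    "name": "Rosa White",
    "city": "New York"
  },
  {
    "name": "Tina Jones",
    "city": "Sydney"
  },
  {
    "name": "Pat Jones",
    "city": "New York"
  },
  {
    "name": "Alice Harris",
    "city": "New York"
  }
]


Counting 'city' values across 8 records:

  New York: 4 ####
  Paris: 1 #
  Madrid: 1 #
  Cairo: 1 #
  Sydney: 1 #

Most common: New York (4 times)

New York (4 times)


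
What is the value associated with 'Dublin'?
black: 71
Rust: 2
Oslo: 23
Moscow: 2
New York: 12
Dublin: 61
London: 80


Looking up key 'Dublin'
Value: 61

61


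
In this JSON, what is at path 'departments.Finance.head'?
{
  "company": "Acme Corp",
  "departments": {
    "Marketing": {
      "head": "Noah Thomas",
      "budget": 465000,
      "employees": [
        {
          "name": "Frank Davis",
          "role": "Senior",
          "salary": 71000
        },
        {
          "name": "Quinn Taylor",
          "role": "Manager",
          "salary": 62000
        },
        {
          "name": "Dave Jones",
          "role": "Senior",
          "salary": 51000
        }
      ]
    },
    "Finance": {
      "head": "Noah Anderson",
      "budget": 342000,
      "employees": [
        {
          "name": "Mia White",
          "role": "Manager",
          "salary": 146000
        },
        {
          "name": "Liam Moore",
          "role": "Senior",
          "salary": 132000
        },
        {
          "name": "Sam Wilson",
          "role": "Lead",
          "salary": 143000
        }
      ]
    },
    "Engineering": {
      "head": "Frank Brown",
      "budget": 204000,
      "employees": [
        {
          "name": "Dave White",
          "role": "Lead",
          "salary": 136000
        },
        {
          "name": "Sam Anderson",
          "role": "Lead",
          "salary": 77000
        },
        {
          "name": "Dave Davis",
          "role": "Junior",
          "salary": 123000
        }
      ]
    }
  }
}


Path: departments.Finance.head

Navigate:
  -> departments
  -> Finance
  -> head = 'Noah Anderson'

Noah Anderson


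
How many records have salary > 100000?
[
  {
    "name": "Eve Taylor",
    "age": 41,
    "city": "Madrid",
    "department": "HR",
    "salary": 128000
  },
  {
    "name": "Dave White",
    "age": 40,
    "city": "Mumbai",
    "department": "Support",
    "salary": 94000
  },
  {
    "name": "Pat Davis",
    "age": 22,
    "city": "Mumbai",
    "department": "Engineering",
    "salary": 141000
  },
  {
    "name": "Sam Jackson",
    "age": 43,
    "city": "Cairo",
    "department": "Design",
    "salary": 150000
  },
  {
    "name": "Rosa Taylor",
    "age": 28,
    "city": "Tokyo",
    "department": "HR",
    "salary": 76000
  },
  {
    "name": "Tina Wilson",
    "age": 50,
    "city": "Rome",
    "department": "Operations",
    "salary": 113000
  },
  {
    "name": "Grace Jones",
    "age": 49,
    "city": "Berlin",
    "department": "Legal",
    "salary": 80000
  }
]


Data: 7 records
Condition: salary > 100000

Checking each record:
  Eve Taylor: 128000 MATCH
  Dave White: 94000
  Pat Davis: 141000 MATCH
  Sam Jackson: 150000 MATCH
  Rosa Taylor: 76000
  Tina Wilson: 113000 MATCH
  Grace Jones: 80000

Count: 4

4


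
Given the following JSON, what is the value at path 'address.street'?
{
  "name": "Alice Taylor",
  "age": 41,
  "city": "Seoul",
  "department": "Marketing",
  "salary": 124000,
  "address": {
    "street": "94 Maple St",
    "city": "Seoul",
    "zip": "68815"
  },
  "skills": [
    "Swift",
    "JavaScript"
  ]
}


Query: address.street
Path: address -> street
Value: 94 Maple St

94 Maple St


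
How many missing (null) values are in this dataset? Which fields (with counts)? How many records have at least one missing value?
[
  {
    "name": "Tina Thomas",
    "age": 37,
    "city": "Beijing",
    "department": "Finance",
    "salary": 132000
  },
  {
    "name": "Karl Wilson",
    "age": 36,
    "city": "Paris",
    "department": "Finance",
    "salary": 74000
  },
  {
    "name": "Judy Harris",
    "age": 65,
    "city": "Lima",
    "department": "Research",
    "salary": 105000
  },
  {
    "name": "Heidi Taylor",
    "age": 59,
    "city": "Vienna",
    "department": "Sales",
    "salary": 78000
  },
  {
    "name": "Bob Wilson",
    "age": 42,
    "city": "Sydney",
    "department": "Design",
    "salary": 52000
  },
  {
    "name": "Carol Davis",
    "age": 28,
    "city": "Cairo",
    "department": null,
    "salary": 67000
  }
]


Checking for missing (null) values in 6 records:

  Tina Thomas: complete
  Karl Wilson: complete
  Judy Harris: complete
  Heidi Taylor: complete
  Bob Wilson: complete
  Carol Davis: department

Per field:
  name: 0 missing
  age: 0 missing
  city: 0 missing
  department: 1 missing
  salary: 0 missing

Total missing values: 1
Records with any missing: 1

1 missing values (department: 1); 1 incomplete records


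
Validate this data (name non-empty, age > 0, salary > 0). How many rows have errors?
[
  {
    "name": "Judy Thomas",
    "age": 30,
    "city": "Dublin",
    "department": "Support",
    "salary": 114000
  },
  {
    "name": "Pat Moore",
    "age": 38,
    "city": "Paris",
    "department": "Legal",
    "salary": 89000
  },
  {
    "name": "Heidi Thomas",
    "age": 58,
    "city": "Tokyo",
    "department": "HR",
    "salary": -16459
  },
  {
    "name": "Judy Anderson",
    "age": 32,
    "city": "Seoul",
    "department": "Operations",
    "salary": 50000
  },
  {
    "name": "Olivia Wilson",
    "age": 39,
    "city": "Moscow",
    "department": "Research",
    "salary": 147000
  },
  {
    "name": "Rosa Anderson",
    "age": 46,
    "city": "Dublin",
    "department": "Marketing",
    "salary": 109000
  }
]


Validating 6 records:
Rules: name non-empty, age > 0, salary > 0

  Row 1 (Judy Thomas): OK
  Row 2 (Pat Moore): OK
  Row 3 (Heidi Thomas): negative salary: -16459
  Row 4 (Judy Anderson): OK
  Row 5 (Olivia Wilson): OK
  Row 6 (Rosa Anderson): OK

Total errors: 1

1 errors


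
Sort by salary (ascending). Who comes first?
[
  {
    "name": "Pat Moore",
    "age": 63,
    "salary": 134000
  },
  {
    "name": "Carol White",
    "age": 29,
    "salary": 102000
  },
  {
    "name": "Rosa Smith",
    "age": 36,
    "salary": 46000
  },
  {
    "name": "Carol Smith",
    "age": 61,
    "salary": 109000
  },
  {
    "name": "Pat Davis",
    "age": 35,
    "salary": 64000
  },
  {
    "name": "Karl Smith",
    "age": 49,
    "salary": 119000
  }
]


Sort by: salary (ascending)

Sorted order:
  1. Rosa Smith (salary = 46000)
  2. Pat Davis (salary = 64000)
  3. Carol White (salary = 102000)
  4. Carol Smith (salary = 109000)
  5. Karl Smith (salary = 119000)
  6. Pat Moore (salary = 134000)

First: Rosa Smith

Rosa Smith


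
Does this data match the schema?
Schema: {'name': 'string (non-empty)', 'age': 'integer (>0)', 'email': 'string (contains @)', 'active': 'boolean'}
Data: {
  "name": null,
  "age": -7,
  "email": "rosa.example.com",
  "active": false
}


Validating each field against schema:
  name: FAIL (null is not a string)
  age: FAIL (-7 is not > 0)
  email: FAIL ("rosa.example.com" does not contain @)
  active: OK (boolean)

Result: INVALID (3 errors: name, age, email)

INVALID (3 errors: name, age, email)


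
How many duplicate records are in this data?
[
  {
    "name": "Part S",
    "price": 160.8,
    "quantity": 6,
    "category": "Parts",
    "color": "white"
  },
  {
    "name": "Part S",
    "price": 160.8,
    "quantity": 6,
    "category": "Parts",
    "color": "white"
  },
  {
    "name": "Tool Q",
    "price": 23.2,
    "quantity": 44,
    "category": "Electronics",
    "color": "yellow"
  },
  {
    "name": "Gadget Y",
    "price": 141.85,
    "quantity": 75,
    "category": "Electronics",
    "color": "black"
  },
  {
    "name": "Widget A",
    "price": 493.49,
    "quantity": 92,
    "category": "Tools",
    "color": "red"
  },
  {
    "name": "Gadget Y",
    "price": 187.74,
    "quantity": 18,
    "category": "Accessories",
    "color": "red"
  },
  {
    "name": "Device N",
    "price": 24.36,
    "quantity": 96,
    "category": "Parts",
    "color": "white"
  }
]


Checking 7 records for duplicates:

  Row 1: Part S ($160.8, qty 6)
  Row 2: Part S ($160.8, qty 6) <-- DUPLICATE
  Row 3: Tool Q ($23.2, qty 44)
  Row 4: Gadget Y ($141.85, qty 75)
  Row 5: Widget A ($493.49, qty 92)
  Row 6: Gadget Y ($187.74, qty 18)
  Row 7: Device N ($24.36, qty 96)

Duplicates found: 1
Unique records: 6

1 duplicates, 6 unique


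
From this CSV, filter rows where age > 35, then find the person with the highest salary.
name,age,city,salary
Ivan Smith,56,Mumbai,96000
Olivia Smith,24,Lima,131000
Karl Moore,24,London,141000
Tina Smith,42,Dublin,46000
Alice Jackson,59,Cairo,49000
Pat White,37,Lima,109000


Filter: age > 35
Sort by: salary (descending)

Filtered records (4):
  Pat White, age 37, salary $109000
  Ivan Smith, age 56, salary $96000
  Alice Jackson, age 59, salary $49000
  Tina Smith, age 42, salary $46000

Highest salary: Pat White ($109000)

Pat White


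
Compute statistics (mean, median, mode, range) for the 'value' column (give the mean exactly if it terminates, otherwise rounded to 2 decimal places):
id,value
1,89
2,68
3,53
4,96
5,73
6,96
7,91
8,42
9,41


Data: [89, 68, 53, 96, 73, 96, 91, 42, 41]
Count: 9
Sum: 649
Mean: 649/9 ≈ 72.11 (rounded to 2 decimal places)
Sorted: [41, 42, 53, 68, 73, 89, 91, 96, 96]
Median: 73.0
Mode: 96 (2 times)
Range: 96 - 41 = 55
Min: 41, Max: 96

mean≈72.11, median=73.0, mode=96, range=55


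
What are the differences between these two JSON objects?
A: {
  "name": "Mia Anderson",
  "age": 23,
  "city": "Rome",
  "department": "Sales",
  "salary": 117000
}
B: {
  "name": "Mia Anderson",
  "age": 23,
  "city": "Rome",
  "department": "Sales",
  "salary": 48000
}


Comparing each field (in key order):
  name: same
  age: same
  city: same
  department: same
  salary: DIFFERENT
Differences:
  salary: 117000 -> 48000

1 field(s) changed

1 change: salary


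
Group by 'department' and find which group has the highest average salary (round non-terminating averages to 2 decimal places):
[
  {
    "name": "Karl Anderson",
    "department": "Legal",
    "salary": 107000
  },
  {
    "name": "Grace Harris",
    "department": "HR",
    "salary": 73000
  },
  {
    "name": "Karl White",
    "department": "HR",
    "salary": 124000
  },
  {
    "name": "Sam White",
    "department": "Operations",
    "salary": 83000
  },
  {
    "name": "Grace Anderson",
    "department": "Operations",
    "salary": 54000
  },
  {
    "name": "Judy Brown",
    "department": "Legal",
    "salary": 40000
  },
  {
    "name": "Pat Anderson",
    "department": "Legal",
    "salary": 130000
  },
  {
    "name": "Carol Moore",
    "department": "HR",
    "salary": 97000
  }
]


Group by: department

Groups:
  HR: 3 people, avg salary = 294000/3 = $98000
  Legal: 3 people, avg salary = 277000/3 ≈ $92333.33
  Operations: 2 people, avg salary = 137000/2 = $68500

Highest average salary: HR ($98000)

HR ($98000)


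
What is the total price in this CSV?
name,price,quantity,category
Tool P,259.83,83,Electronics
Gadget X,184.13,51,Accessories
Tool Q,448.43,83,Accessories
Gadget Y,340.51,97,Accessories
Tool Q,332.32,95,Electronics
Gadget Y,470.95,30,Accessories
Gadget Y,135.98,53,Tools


Computing total price:
Values: [259.83, 184.13, 448.43, 340.51, 332.32, 470.95, 135.98]
Sum = 2172.15

2172.15


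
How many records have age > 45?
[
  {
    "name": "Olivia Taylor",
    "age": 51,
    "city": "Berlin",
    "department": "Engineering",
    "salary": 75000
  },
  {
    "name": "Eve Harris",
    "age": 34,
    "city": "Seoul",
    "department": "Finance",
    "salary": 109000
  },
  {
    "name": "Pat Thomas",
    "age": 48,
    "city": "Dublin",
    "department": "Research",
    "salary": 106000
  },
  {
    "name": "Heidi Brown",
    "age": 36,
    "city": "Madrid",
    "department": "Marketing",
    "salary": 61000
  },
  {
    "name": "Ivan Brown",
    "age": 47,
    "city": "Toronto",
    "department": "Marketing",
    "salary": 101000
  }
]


Data: 5 records
Condition: age > 45

Checking each record:
  Olivia Taylor: 51 MATCH
  Eve Harris: 34
  Pat Thomas: 48 MATCH
  Heidi Brown: 36
  Ivan Brown: 47 MATCH

Count: 3

3


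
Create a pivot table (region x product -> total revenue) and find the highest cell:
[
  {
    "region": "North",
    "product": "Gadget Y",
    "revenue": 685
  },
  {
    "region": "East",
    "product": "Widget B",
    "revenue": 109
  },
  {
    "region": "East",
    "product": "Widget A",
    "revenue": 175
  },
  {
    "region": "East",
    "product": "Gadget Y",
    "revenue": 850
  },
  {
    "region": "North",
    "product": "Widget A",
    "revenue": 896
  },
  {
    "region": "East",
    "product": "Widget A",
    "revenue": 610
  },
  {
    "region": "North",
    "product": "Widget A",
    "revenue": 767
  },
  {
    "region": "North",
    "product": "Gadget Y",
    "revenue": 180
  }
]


Pivot: region (rows) x product (columns) -> total revenue

     Gadget Y      Widget A      Widget B    
East           850           785           109  
North          865          1663             0  

Highest: North / Widget A = $1663

North / Widget A = $1663


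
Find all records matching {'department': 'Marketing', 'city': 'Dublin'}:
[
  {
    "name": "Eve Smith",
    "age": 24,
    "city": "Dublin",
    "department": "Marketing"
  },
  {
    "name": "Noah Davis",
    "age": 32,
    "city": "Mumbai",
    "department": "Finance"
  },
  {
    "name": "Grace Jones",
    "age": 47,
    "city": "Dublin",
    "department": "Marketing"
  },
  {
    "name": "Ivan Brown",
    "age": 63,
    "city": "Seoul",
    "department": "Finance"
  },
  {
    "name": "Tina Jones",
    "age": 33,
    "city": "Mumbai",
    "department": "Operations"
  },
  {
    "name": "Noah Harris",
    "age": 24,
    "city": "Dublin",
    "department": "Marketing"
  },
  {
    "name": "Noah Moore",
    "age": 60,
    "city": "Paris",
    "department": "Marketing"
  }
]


Search criteria: {'department': 'Marketing', 'city': 'Dublin'}

Checking 7 records:
  Eve Smith: {department: Marketing, city: Dublin} <-- MATCH
  Noah Davis: {department: Finance, city: Mumbai}
  Grace Jones: {department: Marketing, city: Dublin} <-- MATCH
  Ivan Brown: {department: Finance, city: Seoul}
  Tina Jones: {department: Operations, city: Mumbai}
  Noah Harris: {department: Marketing, city: Dublin} <-- MATCH
  Noah Moore: {department: Marketing, city: Paris}

Matches: ["Eve Smith", "Grace Jones", "Noah Harris"]

["Eve Smith", "Grace Jones", "Noah Harris"]


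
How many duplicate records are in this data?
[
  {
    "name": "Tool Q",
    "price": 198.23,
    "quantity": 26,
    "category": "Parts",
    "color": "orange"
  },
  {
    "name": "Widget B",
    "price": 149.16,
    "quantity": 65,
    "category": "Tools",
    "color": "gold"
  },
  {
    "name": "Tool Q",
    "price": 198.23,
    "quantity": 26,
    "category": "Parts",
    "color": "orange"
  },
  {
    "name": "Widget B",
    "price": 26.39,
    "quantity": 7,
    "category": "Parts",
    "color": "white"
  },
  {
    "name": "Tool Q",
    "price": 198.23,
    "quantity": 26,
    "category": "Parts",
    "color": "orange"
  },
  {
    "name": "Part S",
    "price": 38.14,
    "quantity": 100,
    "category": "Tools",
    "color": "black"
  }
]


Checking 6 records for duplicates:

  Row 1: Tool Q ($198.23, qty 26)
  Row 2: Widget B ($149.16, qty 65)
  Row 3: Tool Q ($198.23, qty 26) <-- DUPLICATE
  Row 4: Widget B ($26.39, qty 7)
  Row 5: Tool Q ($198.23, qty 26) <-- DUPLICATE
  Row 6: Part S ($38.14, qty 100)

Duplicates found: 2
Unique records: 4

2 duplicates, 4 unique


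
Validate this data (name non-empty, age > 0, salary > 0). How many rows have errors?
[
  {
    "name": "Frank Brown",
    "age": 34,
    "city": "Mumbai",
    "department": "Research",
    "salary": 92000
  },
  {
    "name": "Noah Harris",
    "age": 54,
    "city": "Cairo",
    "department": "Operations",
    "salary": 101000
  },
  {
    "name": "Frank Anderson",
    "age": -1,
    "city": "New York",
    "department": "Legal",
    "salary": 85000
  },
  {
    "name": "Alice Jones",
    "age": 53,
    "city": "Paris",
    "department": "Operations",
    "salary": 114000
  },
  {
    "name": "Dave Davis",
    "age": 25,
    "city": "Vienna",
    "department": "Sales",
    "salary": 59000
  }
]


Validating 5 records:
Rules: name non-empty, age > 0, salary > 0

  Row 1 (Frank Brown): OK
  Row 2 (Noah Harris): OK
  Row 3 (Frank Anderson): negative age: -1
  Row 4 (Alice Jones): OK
  Row 5 (Dave Davis): OK

Total errors: 1

1 errors


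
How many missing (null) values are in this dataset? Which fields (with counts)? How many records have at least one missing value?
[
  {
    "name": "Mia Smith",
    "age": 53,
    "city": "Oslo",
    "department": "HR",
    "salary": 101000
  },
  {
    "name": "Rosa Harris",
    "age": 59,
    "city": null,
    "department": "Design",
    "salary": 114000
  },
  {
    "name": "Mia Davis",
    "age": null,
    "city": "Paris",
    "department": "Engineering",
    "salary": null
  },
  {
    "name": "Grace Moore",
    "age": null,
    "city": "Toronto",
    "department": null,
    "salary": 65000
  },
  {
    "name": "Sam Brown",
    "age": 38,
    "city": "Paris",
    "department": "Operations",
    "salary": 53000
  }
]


Checking for missing (null) values in 5 records:

  Mia Smith: complete
  Rosa Harris: city
  Mia Davis: age, salary
  Grace Moore: age, department
  Sam Brown: complete

Per field:
  name: 0 missing
  age: 2 missing
  city: 1 missing
  department: 1 missing
  salary: 1 missing

Total missing values: 5
Records with any missing: 3

5 missing values (age: 2, city: 1, department: 1, salary: 1); 3 incomplete records


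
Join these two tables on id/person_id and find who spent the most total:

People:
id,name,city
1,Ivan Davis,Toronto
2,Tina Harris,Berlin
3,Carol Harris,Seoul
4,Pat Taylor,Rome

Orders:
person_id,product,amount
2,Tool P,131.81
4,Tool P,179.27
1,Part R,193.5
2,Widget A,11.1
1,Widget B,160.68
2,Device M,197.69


Join on: people.id = orders.person_id

Joined rows:
  Tina Harris (Berlin) bought Tool P for $131.81
  Pat Taylor (Rome) bought Tool P for $179.27
  Ivan Davis (Toronto) bought Part R for $193.5
  Tina Harris (Berlin) bought Widget A for $11.1
  Ivan Davis (Toronto) bought Widget B for $160.68
  Tina Harris (Berlin) bought Device M for $197.69

Total per person:
  Ivan Davis: $354.18
  Tina Harris: $340.60
  Pat Taylor: $179.27

Top spender: Ivan Davis ($354.18)

Ivan Davis ($354.18)


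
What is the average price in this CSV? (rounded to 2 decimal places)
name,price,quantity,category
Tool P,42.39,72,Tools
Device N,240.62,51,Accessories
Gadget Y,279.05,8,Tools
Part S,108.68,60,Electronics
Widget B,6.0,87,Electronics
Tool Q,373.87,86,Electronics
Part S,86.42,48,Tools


Computing average price:
Values: [42.39, 240.62, 279.05, 108.68, 6.0, 373.87, 86.42]
Sum = 1137.03
Count = 7
Average = 1137.03/7 ≈ 162.43 (rounded to 2 decimal places)

162.43


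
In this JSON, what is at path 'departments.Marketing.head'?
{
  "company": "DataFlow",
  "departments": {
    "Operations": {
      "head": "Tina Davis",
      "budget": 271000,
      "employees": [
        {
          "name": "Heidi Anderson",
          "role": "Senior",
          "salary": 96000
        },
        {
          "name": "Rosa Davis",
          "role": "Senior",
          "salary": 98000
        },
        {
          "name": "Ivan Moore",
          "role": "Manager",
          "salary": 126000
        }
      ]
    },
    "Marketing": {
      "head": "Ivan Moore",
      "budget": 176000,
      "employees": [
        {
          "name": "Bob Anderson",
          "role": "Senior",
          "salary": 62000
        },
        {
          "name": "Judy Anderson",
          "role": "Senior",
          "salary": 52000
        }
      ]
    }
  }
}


Path: departments.Marketing.head

Navigate:
  -> departments
  -> Marketing
  -> head = 'Ivan Moore'

Ivan Moore


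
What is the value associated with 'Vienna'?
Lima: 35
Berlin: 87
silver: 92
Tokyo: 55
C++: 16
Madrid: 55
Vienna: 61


Looking up key 'Vienna'
Value: 61

61


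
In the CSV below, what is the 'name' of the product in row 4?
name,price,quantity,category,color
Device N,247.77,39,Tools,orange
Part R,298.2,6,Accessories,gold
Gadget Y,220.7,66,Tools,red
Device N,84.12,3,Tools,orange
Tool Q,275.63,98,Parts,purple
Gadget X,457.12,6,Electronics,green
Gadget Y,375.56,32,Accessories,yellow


Query: Row 4 ('Device N'), column 'name'
Value: Device N

Device N


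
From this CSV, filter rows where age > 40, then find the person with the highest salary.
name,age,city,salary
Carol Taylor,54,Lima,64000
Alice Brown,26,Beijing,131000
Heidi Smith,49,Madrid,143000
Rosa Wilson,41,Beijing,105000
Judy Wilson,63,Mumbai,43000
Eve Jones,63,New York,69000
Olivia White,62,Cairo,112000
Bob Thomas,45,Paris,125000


Filter: age > 40
Sort by: salary (descending)

Filtered records (7):
  Heidi Smith, age 49, salary $143000
  Bob Thomas, age 45, salary $125000
  Olivia White, age 62, salary $112000
  Rosa Wilson, age 41, salary $105000
  Eve Jones, age 63, salary $69000
  Carol Taylor, age 54, salary $64000
  Judy Wilson, age 63, salary $43000

Highest salary: Heidi Smith ($143000)

Heidi Smith


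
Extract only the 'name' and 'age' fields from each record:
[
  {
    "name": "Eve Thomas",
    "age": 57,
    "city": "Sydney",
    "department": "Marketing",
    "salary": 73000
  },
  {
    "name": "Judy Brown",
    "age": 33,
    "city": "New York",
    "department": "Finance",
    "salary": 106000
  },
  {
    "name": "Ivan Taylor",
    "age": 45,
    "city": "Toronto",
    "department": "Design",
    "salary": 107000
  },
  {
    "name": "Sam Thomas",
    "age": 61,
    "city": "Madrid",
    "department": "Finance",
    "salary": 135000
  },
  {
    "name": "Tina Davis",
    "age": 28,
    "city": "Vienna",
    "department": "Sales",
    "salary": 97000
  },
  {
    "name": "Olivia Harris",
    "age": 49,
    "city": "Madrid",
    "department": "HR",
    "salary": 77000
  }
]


Original: 6 records with fields: name, age, city, department, salary
Keep: ['name', 'age']
Drop: ['city', 'department', 'salary']
Result: 6 records, 2 fields each

[
  {
    "name": "Eve Thomas",
    "age": 57
  },
  {
    "name": "Judy Brown",
    "age": 33
  },
  {
    "name": "Ivan Taylor",
    "age": 45
  },
  {
    "name": "Sam Thomas",
    "age": 61
  },
  {
    "name": "Tina Davis",
    "age": 28
  },
  {
    "name": "Olivia Harris",
    "age": 49
  }
]


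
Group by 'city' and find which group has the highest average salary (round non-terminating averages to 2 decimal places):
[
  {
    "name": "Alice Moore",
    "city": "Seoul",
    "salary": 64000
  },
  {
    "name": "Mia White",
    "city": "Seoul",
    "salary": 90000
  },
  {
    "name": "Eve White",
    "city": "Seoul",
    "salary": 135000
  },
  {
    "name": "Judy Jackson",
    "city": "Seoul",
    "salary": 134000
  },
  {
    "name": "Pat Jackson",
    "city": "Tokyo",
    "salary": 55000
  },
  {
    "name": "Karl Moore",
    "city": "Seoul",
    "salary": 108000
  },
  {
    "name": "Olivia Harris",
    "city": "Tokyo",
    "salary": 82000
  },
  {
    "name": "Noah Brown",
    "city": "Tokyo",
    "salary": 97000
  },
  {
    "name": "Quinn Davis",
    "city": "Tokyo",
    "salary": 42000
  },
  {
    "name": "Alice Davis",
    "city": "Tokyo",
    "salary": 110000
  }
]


Group by: city

Groups:
  Seoul: 5 people, avg salary = 531000/5 = $106200
  Tokyo: 5 people, avg salary = 386000/5 = $77200

Highest average salary: Seoul ($106200)

Seoul ($106200)


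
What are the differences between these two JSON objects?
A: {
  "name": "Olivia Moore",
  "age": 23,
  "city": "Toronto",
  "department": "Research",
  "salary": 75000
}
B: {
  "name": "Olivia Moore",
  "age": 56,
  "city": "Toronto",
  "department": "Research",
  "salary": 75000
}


Comparing each field (in key order):
  name: same
  age: DIFFERENT
  city: same
  department: same
  salary: same
Differences:
  age: 23 -> 56

1 field(s) changed

1 change: age


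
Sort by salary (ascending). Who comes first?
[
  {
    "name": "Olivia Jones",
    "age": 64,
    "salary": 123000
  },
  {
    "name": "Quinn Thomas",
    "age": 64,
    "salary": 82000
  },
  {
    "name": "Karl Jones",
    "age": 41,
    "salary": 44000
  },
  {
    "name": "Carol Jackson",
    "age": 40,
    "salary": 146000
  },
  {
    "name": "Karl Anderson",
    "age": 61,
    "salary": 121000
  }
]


Sort by: salary (ascending)

Sorted order:
  1. Karl Jones (salary = 44000)
  2. Quinn Thomas (salary = 82000)
  3. Karl Anderson (salary = 121000)
  4. Olivia Jones (salary = 123000)
  5. Carol Jackson (salary = 146000)

First: Karl Jones

Karl Jones


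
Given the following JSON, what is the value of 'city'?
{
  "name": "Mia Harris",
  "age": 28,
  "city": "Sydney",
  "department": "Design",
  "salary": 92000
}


Looking up field 'city'
Value: Sydney

Sydney


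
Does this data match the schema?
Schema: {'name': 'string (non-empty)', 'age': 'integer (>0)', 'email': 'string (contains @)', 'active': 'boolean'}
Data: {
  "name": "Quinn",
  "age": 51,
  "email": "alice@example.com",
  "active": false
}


Validating each field against schema:
  name: OK (non-empty string)
  age: OK (positive integer)
  email: OK (string with @)
  active: OK (boolean)

Result: VALID

VALID


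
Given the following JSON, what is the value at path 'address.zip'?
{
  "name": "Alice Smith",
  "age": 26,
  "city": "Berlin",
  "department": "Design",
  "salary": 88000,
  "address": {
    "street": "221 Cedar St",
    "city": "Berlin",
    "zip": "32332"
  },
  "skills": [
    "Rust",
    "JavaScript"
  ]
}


Query: address.zip
Path: address -> zip
Value: 32332

32332


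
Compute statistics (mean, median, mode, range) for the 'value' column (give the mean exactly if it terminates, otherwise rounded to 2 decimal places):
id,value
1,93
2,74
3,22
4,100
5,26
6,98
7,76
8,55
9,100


Data: [93, 74, 22, 100, 26, 98, 76, 55, 100]
Count: 9
Sum: 644
Mean: 644/9 ≈ 71.56 (rounded to 2 decimal places)
Sorted: [22, 26, 55, 74, 76, 93, 98, 100, 100]
Median: 76.0
Mode: 100 (2 times)
Range: 100 - 22 = 78
Min: 22, Max: 100

mean≈71.56, median=76.0, mode=100, range=78


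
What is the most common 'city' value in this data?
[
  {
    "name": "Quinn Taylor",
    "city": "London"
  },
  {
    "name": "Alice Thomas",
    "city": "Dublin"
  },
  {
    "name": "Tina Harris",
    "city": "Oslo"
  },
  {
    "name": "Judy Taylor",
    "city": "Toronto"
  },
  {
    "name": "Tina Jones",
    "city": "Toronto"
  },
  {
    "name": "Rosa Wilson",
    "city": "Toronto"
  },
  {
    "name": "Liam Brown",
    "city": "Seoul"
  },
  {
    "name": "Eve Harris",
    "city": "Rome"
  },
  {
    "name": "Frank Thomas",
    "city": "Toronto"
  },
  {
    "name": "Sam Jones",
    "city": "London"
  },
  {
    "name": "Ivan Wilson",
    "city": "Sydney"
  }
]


Counting 'city' values across 11 records:

  Toronto: 4 ####
  London: 2 ##
  Dublin: 1 #
  Oslo: 1 #
  Seoul: 1 #
  Rome: 1 #
  Sydney: 1 #

Most common: Toronto (4 times)

Toronto (4 times)


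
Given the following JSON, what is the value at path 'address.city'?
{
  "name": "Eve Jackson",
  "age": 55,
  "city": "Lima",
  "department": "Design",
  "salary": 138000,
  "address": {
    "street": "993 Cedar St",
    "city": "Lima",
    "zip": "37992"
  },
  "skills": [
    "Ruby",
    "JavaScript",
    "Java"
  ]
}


Query: address.city
Path: address -> city
Value: Lima

Lima


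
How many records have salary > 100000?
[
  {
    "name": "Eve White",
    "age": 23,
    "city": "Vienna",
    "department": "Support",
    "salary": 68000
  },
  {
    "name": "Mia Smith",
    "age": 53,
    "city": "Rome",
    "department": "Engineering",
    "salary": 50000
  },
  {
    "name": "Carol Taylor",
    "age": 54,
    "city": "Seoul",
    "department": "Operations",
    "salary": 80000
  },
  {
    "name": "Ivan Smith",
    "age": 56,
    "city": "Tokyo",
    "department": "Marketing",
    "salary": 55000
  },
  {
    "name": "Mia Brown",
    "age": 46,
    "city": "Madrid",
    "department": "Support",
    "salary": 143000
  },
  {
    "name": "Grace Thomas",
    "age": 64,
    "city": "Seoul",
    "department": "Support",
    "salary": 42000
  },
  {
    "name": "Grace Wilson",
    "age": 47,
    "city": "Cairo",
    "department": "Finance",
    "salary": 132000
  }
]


Data: 7 records
Condition: salary > 100000

Checking each record:
  Eve White: 68000
  Mia Smith: 50000
  Carol Taylor: 80000
  Ivan Smith: 55000
  Mia Brown: 143000 MATCH
  Grace Thomas: 42000
  Grace Wilson: 132000 MATCH

Count: 2

2


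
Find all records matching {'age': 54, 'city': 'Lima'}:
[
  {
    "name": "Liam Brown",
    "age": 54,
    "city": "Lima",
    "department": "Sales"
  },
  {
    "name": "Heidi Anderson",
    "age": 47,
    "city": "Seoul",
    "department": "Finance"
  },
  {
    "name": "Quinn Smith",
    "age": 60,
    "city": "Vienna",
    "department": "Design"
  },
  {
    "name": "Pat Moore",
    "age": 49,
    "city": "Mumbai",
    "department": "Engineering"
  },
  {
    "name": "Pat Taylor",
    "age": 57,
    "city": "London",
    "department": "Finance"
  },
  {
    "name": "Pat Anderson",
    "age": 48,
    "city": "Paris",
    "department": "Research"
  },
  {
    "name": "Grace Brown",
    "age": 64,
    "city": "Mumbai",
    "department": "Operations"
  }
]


Search criteria: {'age': 54, 'city': 'Lima'}

Checking 7 records:
  Liam Brown: {age: 54, city: Lima} <-- MATCH
  Heidi Anderson: {age: 47, city: Seoul}
  Quinn Smith: {age: 60, city: Vienna}
  Pat Moore: {age: 49, city: Mumbai}
  Pat Taylor: {age: 57, city: London}
  Pat Anderson: {age: 48, city: Paris}
  Grace Brown: {age: 64, city: Mumbai}

Matches: ["Liam Brown"]

["Liam Brown"]


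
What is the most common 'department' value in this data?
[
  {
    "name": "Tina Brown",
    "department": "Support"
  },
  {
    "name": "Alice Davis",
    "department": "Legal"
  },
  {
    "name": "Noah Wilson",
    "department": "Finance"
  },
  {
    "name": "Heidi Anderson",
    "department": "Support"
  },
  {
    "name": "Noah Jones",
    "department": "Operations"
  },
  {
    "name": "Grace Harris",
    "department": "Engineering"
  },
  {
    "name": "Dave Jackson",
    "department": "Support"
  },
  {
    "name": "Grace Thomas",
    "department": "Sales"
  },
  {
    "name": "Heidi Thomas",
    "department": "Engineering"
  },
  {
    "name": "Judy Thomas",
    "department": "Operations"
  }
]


Counting 'department' values across 10 records:

  Support: 3 ###
  Operations: 2 ##
  Engineering: 2 ##
  Legal: 1 #
  Finance: 1 #
  Sales: 1 #

Most common: Support (3 times)

Support (3 times)


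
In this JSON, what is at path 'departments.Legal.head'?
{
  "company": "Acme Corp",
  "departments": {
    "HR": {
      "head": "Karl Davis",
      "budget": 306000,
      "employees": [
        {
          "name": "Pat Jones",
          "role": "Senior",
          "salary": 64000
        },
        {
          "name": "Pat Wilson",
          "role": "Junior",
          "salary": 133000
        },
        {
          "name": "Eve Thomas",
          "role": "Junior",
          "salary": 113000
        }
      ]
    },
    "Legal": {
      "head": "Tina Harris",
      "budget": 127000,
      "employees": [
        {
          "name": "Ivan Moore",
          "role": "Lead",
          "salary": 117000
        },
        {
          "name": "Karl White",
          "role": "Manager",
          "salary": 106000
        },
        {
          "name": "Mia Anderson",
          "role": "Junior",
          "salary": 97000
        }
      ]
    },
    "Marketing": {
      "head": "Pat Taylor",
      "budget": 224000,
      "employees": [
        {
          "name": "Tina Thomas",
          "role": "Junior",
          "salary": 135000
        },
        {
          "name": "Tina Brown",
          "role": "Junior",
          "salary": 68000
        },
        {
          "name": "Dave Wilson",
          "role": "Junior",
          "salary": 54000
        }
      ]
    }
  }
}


Path: departments.Legal.head

Navigate:
  -> departments
  -> Legal
  -> head = 'Tina Harris'

Tina Harris


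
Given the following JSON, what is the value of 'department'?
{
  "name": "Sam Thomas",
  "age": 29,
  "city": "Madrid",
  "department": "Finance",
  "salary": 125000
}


Looking up field 'department'
Value: Finance

Finance


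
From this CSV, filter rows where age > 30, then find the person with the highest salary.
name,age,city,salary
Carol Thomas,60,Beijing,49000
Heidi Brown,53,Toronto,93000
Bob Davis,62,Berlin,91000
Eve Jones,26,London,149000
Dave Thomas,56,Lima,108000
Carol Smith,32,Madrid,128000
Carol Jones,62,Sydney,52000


Filter: age > 30
Sort by: salary (descending)

Filtered records (6):
  Carol Smith, age 32, salary $128000
  Dave Thomas, age 56, salary $108000
  Heidi Brown, age 53, salary $93000
  Bob Davis, age 62, salary $91000
  Carol Jones, age 62, salary $52000
  Carol Thomas, age 60, salary $49000

Highest salary: Carol Smith ($128000)

Carol Smith


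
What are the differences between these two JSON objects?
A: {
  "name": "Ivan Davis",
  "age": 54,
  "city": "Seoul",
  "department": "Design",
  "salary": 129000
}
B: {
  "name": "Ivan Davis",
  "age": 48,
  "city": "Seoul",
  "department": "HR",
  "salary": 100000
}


Comparing each field (in key order):
  name: same
  age: DIFFERENT
  city: same
  department: DIFFERENT
  salary: DIFFERENT
Differences:
  age: 54 -> 48
  department: Design -> HR
  salary: 129000 -> 100000

3 field(s) changed

3 changes: age, department, salary


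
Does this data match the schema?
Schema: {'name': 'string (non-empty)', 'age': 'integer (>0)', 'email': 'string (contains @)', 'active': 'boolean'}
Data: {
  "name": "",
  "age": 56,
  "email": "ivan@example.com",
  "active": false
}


Validating each field against schema:
  name: FAIL ("" is an empty string)
  age: OK (positive integer)
  email: OK (string with @)
  active: OK (boolean)

Result: INVALID (1 error: name)

INVALID (1 error: name)


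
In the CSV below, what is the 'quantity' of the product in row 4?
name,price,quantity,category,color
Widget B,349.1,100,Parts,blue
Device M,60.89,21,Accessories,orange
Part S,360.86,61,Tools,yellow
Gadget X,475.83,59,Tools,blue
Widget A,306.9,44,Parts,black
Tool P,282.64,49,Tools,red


Query: Row 4 ('Gadget X'), column 'quantity'
Value: 59

59


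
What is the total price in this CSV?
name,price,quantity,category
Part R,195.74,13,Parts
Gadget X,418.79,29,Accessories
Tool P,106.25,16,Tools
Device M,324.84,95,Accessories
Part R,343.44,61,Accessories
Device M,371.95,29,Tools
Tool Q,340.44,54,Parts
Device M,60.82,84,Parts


Computing total price:
Values: [195.74, 418.79, 106.25, 324.84, 343.44, 371.95, 340.44, 60.82]
Sum = 2162.27

2162.27


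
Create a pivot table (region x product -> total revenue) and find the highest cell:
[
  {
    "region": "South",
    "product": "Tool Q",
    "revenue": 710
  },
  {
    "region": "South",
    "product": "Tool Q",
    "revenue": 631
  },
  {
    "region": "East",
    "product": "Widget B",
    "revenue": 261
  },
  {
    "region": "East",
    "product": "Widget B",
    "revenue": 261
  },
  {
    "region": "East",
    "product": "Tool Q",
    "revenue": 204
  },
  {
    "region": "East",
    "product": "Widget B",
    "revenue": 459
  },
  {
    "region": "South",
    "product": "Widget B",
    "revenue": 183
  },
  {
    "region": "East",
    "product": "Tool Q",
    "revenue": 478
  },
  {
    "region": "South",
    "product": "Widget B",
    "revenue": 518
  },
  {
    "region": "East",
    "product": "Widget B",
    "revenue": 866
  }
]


Pivot: region (rows) x product (columns) -> total revenue

     Tool Q        Widget B    
East           682          1847  
South         1341           701  

Highest: East / Widget B = $1847

East / Widget B = $1847


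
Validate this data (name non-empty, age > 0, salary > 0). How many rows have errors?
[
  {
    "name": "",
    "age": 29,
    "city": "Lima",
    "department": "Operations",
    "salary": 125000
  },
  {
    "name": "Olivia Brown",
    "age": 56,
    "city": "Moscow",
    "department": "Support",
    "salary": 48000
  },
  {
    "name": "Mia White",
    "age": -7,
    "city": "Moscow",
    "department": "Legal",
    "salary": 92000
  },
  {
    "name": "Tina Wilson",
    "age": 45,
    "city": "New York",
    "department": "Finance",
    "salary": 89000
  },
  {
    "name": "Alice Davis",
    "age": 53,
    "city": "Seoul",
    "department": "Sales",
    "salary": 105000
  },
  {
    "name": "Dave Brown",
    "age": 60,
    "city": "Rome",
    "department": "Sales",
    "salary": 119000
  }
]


Validating 6 records:
Rules: name non-empty, age > 0, salary > 0

  Row 1 (???): empty name
  Row 2 (Olivia Brown): OK
  Row 3 (Mia White): negative age: -7
  Row 4 (Tina Wilson): OK
  Row 5 (Alice Davis): OK
  Row 6 (Dave Brown): OK

Total errors: 2

2 errors
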